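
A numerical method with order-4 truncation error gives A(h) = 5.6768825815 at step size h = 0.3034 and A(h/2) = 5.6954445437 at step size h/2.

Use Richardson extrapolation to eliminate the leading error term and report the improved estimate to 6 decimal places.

With r = 4 the leading error scales as h^4, so the weight is 2^4 = 16.
Numerator 16*A(h/2) − A(h) = 16*5.6954445437 − 5.6768825815 = 85.4502301177
85.4502301177 ÷ 15 = 5.6966820078

5.696682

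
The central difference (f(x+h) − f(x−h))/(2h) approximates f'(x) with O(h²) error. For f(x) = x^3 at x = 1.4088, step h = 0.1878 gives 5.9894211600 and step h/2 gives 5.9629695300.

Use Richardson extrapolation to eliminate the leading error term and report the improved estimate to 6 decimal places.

r = 2, so 2^r = 4.
4*5.9629695300 = 23.8518781200; subtract 5.9894211600 → 17.8624569600
Denominator 4 − 1 = 3.
(4*5.9629695300 − 5.9894211600)/(4 − 1) = 5.9541523200
Correction |R − A(h/2)| = 8.817e-03; gap |A(h/2) − A(h)| = 2.645e-02.

5.954152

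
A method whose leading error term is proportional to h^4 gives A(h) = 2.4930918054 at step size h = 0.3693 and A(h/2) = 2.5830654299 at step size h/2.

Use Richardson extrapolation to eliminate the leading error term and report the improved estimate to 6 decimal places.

Leading term ∝ h^4; use weight 16 = 2^4.
16*2.5830654299 = 41.3290468784; subtract 2.4930918054 → 38.8359550730
Denominator 16 − 1 = 15.
So the Richardson estimate is 2.5890636715.
Correction |R − A(h/2)| = 5.998e-03; gap |A(h/2) − A(h)| = 8.997e-02.

2.589064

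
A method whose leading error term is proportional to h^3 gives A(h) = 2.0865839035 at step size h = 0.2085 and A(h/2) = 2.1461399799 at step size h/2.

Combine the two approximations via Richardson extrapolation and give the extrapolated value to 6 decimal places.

Leading term ∝ h^3; use weight 8 = 2^3.
Weighted: 17.1691198392 − 2.0865839035 = 15.0825359357
(8·2.1461399799 − 2.0865839035)/(8 − 1) = 2.1546479908

2.154648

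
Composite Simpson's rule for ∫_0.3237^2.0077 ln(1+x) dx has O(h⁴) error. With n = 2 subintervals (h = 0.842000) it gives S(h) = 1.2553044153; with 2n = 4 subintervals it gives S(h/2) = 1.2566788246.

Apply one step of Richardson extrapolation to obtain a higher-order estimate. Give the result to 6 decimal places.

1.256770

The method has order 4: 2^4 = 16.
2^4·A(h/2) = 20.1068611936; minus A(h) gives 18.8515567783.
(16·1.2566788246 − 1.2553044153)/(16 − 1) = 1.2567704519
Correction |R − A(h/2)| = 9.163e-05; gap |A(h/2) − A(h)| = 1.374e-03.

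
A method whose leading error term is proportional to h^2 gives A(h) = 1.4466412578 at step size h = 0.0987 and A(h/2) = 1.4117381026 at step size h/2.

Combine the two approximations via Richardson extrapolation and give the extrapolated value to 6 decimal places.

1.400104

With r = 2 the leading error scales as h^2, so the weight is 2^2 = 4.
Numerator 4 × A(h/2) − A(h) = 4 × 1.4117381026 − 1.4466412578 = 4.2003111526
(4 × 1.4117381026 − 1.4466412578)/(4 − 1) = 1.4001037175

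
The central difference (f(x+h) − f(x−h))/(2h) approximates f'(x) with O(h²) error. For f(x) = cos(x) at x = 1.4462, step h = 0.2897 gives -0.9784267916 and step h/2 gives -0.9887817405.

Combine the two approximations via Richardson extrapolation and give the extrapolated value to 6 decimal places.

The method has order 2: 2^2 = 4.
2^2×A(h/2) = -3.9551269620; minus A(h) gives -2.9767001704.
(4×(-0.9887817405) − (-0.9784267916))/(4 − 1) = -0.9922333901

-0.992233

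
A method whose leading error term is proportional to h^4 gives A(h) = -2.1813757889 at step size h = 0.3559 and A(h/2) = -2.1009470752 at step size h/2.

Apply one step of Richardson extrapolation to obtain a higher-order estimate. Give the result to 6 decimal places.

Error is O(h^4); halving h shrinks it by 2^4 = 16.
Difference of the inputs: -2.1009470752 − (-2.1813757889) = 0.0804287137
Correction (A(h/2) − A(h))/(16 − 1) = 0.0804287137/15 = 0.0053619142
R = -2.1009470752 + 0.0053619142 = -2.0955851610
Shift from A(h/2): +0.0053619142.

-2.095585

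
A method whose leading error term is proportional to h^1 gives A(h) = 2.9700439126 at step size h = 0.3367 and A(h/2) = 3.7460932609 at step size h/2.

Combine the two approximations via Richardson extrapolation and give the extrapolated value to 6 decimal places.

4.522143

With r = 1 the leading error scales as h^1, so the weight is 2^1 = 2.
2·3.7460932609 − 2.9700439126 = 4.5221426092
R = 4.5221426092/1 = 4.5221426092
Gap between inputs: 7.760e-01; correction applied: +0.7760493483.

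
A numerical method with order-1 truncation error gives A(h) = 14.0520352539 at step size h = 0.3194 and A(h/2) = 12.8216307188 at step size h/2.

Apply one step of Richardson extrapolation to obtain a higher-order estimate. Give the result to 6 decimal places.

11.591226

Error is O(h^1); halving h shrinks it by 2^1 = 2.
Weighted: 25.6432614376 − 14.0520352539 = 11.5912261837
Extrapolated: 11.5912261837 / 1 = 11.5912261837
Gap between inputs: 1.230e+00; correction applied: −1.2304045351.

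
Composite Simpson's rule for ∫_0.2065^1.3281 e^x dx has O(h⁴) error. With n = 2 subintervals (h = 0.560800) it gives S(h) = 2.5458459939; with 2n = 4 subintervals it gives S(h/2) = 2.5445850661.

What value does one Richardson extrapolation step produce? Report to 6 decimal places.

2.544501

r = 4, so 2^r = 16.
Weighted: 40.7133610576 − 2.5458459939 = 38.1675150637
(16 × 2.5445850661 − 2.5458459939)/(16 − 1) = 2.5445010042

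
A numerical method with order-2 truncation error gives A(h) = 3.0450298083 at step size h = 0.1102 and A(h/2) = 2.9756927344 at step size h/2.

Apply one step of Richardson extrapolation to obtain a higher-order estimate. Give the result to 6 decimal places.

Order 2 gives 2^r = 4 and 2^r − 1 = 3.
Difference of the inputs: 2.9756927344 − 3.0450298083 = -0.0693370739
Divide by 2^2 − 1 = 3: (-0.0693370739)/3 = -0.0231123580
R = 2.9756927344 − 0.0231123580 = 2.9525803764

2.952580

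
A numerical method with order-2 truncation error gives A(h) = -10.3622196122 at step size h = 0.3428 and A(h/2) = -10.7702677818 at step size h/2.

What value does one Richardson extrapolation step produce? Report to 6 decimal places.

Order 2 gives 2^r = 4 and 2^r − 1 = 3.
Numerator 4·A(h/2) − A(h) = 4·(-10.7702677818) − (-10.3622196122) = -32.7188515150
Extrapolated: (-32.7188515150) / 3 = -10.9062838383

-10.906284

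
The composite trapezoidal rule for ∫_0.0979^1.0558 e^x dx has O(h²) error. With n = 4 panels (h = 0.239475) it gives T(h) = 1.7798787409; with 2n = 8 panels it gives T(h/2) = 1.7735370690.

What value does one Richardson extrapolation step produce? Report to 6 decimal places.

1.771423

Error is O(h^2); halving h shrinks it by 2^2 = 4.
Top: 4(1.7735370690) − (1.7798787409) = 5.3142695351
(4·1.7735370690 − 1.7798787409)/(4 − 1) = 1.7714231784
Gap between inputs: 6.342e-03; correction applied: −0.0021138906.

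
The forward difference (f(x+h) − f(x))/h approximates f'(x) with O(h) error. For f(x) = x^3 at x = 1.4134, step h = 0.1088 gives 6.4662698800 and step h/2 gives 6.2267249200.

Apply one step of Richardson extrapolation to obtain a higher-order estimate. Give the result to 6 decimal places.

The method has order 1: 2^1 = 2.
Top: 2(6.2267249200) − (6.4662698800) = 5.9871799600
Denominator 2 − 1 = 1.
5.9871799600 ÷ 1 = 5.9871799600

5.987180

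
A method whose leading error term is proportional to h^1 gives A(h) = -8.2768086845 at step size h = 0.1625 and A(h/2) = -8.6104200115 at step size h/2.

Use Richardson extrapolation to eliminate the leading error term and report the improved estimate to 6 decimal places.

With r = 1 the leading error scales as h^1, so the weight is 2^1 = 2.
2^1 × A(h/2) = -17.2208400230; minus A(h) gives -8.9440313385.
Divide by 2^1 − 1 = 1.
Extrapolated: (-8.9440313385) / 1 = -8.9440313385
Shift from A(h/2): −0.3336113270.

-8.944031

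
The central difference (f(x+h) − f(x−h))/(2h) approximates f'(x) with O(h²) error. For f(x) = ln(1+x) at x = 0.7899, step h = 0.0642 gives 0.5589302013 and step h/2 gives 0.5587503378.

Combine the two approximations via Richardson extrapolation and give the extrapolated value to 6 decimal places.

0.558690

Error is O(h^2); halving h shrinks it by 2^2 = 4.
Top: 4(0.5587503378) − (0.5589302013) = 1.6760711499
Denominator 4 − 1 = 3.
1.6760711499 ÷ 3 = 0.5586903833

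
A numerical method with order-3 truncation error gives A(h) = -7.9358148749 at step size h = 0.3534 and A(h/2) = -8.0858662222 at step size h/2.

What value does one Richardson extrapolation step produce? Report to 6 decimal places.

-8.107302

Error is O(h^3); halving h shrinks it by 2^3 = 8.
Weighted: (-64.6869297776) − (-7.9358148749) = -56.7511149027
Divide by 2^3 − 1 = 7.
(-56.7511149027) ÷ 7 = -8.1073021290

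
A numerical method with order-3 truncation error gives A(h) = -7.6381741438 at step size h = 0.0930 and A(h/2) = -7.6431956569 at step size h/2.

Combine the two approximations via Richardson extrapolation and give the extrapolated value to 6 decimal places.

-7.643913

Method order is 3; weight 2^3 = 8.
Top: 8(-7.6431956569) − (-7.6381741438) = -53.5073911114
Extrapolated: (-53.5073911114) / 7 = -7.6439130159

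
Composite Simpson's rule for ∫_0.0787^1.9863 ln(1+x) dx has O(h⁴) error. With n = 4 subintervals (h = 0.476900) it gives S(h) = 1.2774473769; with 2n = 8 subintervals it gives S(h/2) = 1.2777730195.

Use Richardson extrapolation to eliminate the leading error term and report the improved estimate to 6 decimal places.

Leading term ∝ h^4; use weight 16 = 2^4.
Top: 16(1.2777730195) − (1.2774473769) = 19.1669209351
R = 19.1669209351/15 = 1.2777947290
Correction |R − A(h/2)| = 2.171e-05; gap |A(h/2) − A(h)| = 3.256e-04.

1.277795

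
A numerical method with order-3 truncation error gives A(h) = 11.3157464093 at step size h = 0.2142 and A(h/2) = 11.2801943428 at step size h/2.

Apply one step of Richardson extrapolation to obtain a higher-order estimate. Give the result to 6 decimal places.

11.275115

Error is O(h^3); halving h shrinks it by 2^3 = 8.
Difference of the inputs: 11.2801943428 − 11.3157464093 = -0.0355520665
Divide by 2^3 − 1 = 7: (-0.0355520665)/7 = -0.0050788666
R = 11.2801943428 − 0.0050788666 = 11.2751154762
Shift from A(h/2): −0.0050788666.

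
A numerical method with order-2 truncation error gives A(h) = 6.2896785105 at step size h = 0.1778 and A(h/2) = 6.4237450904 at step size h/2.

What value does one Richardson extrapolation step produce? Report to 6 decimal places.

Error is O(h^2); halving h shrinks it by 2^2 = 4.
Difference of the inputs: 6.4237450904 − 6.2896785105 = 0.1340665799
Divide by 2^2 − 1 = 3: 0.1340665799/3 = 0.0446888600
R = 6.4237450904 + 0.0446888600 = 6.4684339504

6.468434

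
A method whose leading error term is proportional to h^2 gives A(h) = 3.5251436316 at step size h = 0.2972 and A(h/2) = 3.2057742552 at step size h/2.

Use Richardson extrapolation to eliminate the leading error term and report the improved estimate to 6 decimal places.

Order 2 gives 2^r = 4 and 2^r − 1 = 3.
4*3.2057742552 − 3.5251436316 = 9.2979533892
Denominator 4 − 1 = 3.
(4*3.2057742552 − 3.5251436316)/(4 − 1) = 3.0993177964
Gap between inputs: 3.194e-01; correction applied: −0.1064564588.

3.099318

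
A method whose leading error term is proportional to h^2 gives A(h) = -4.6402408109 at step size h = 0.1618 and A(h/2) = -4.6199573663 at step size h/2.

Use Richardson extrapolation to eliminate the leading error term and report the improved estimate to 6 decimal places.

Leading term ∝ h^2; use weight 4 = 2^2.
A(h/2) − A(h) = -4.6199573663 − (-4.6402408109) = 0.0202834446
Divide by 2^2 − 1 = 3: 0.0202834446/3 = 0.0067611482
R = A(h/2) + (A(h/2) − A(h))/3 = -4.6199573663 + 0.0067611482 = -4.6131962181

-4.613196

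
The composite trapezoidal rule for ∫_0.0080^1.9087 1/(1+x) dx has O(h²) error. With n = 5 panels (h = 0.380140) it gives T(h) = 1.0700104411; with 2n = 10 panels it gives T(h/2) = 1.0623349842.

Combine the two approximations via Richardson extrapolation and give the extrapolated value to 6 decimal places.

1.059776

Order 2 gives 2^r = 4 and 2^r − 1 = 3.
A(h/2) − A(h) = 1.0623349842 − 1.0700104411 = -0.0076754569
Divide by 2^2 − 1 = 3: (-0.0076754569)/3 = -0.0025584856
R = 1.0623349842 − 0.0025584856 = 1.0597764986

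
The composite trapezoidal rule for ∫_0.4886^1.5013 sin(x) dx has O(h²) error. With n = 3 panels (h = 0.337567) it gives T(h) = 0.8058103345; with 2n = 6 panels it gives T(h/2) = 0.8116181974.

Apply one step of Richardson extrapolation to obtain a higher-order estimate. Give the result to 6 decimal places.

0.813554

r = 2, so 2^r = 4.
4*0.8116181974 = 3.2464727896; 3.2464727896 − 0.8058103345 = 2.4406624551
Denominator 4 − 1 = 3.
2.4406624551 ÷ 3 = 0.8135541517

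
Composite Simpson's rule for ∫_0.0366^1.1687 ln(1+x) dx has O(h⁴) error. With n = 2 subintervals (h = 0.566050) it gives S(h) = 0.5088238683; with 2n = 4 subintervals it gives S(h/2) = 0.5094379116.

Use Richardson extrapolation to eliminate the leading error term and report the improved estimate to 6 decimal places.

The method has order 4: 2^4 = 16.
16 × 0.5094379116 − 0.5088238683 = 7.6421827173
Divide by 2^4 − 1 = 15.
So the Richardson estimate is 0.5094788478.

0.509479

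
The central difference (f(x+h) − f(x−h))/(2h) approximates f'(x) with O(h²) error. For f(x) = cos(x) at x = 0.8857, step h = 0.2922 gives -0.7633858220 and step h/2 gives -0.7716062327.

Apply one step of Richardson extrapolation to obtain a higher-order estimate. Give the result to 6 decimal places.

-0.774346

Method order is 2; weight 2^2 = 4.
Top: 4(-0.7716062327) − (-0.7633858220) = -2.3230391088
Divide by 2^2 − 1 = 3.
Result: -0.7743463696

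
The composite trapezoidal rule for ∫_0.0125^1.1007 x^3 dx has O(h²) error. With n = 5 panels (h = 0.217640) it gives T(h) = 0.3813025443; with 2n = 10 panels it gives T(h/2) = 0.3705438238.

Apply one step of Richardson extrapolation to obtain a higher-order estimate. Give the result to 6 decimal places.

The method has order 2: 2^2 = 4.
4*0.3705438238 = 1.4821752952; 1.4821752952 − 0.3813025443 = 1.1008727509
Denominator 4 − 1 = 3.
(4*0.3705438238 − 0.3813025443)/(4 − 1) = 0.3669575836
Shift from A(h/2): −0.0035862402.

0.366958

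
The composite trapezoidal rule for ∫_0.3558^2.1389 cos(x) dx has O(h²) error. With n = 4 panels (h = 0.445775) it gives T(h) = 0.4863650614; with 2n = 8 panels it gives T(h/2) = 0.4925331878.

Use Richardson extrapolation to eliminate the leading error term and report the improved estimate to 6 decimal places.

Leading term ∝ h^2; use weight 4 = 2^2.
4×0.4925331878 = 1.9701327512; subtract 0.4863650614 → 1.4837676898
R = 1.4837676898/3 = 0.4945892299
Shift from A(h/2): +0.0020560421.

0.494589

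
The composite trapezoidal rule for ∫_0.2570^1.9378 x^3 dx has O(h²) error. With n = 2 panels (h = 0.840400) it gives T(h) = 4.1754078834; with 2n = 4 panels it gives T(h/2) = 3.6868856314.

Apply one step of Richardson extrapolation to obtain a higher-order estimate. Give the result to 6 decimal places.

Method order is 2; weight 2^2 = 4.
Top: 4(3.6868856314) − (4.1754078834) = 10.5721346422
Divide by 2^2 − 1 = 3.
R = 10.5721346422/3 = 3.5240448807

3.524045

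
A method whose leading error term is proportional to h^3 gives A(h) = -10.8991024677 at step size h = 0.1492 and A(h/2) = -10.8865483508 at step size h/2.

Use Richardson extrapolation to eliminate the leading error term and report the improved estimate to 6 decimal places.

r = 3: numerator weight 8, denominator 7.
Numerator 8*A(h/2) − A(h) = 8*(-10.8865483508) − (-10.8991024677) = -76.1932843387
Denominator 8 − 1 = 7.
R = (-76.1932843387)/7 = -10.8847549055
Shift from A(h/2): +0.0017934453.

-10.884755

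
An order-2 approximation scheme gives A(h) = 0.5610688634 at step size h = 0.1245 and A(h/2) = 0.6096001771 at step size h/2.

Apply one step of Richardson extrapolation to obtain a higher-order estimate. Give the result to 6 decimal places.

Method order is 2; weight 2^2 = 4.
Top: 4(0.6096001771) − (0.5610688634) = 1.8773318450
Divide by 2^2 − 1 = 3.
1.8773318450 ÷ 3 = 0.6257772817

0.625777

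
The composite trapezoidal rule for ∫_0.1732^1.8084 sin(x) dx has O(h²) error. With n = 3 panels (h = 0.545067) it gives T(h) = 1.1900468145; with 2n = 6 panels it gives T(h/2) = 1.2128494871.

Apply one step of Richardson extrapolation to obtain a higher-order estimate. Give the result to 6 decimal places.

r = 2, so 2^r = 4.
Difference of the inputs: 1.2128494871 − 1.1900468145 = 0.0228026726
Correction (A(h/2) − A(h))/(4 − 1) = 0.0228026726/3 = 0.0076008909
R = 1.2128494871 + 0.0076008909 = 1.2204503780

1.220450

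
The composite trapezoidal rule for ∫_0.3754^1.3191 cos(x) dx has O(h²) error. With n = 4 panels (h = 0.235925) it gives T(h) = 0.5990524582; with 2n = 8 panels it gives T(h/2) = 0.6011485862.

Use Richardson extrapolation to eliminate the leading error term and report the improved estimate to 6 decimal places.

0.601847

Leading term ∝ h^2; use weight 4 = 2^2.
2^2·A(h/2) = 2.4045943448; minus A(h) gives 1.8055418866.
Denominator 4 − 1 = 3.
R = 1.8055418866/3 = 0.6018472955
Correction |R − A(h/2)| = 6.987e-04; gap |A(h/2) − A(h)| = 2.096e-03.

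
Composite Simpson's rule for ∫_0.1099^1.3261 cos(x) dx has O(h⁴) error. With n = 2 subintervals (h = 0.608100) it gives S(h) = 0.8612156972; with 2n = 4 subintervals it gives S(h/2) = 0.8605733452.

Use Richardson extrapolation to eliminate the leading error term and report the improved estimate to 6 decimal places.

Leading term ∝ h^4; use weight 16 = 2^4.
16×0.8605733452 = 13.7691735232; subtract 0.8612156972 → 12.9079578260
Divide by 2^4 − 1 = 15.
So the Richardson estimate is 0.8605305217.
Gap between inputs: 6.424e-04; correction applied: −0.0000428235.

0.860531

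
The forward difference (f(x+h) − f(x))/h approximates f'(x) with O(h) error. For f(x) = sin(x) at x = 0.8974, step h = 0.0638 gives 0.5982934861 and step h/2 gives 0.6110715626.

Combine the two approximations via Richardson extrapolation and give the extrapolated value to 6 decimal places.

0.623850

Order 1 gives 2^r = 2 and 2^r − 1 = 1.
2 × 0.6110715626 = 1.2221431252; subtract 0.5982934861 → 0.6238496391
Extrapolated: 0.6238496391 / 1 = 0.6238496391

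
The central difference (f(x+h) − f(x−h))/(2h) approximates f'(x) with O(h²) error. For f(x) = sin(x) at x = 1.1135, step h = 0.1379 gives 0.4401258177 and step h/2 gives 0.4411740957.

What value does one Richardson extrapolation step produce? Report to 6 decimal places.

0.441524

With r = 2 the leading error scales as h^2, so the weight is 2^2 = 4.
Weighted: 1.7646963828 − 0.4401258177 = 1.3245705651
Extrapolated: 1.3245705651 / 3 = 0.4415235217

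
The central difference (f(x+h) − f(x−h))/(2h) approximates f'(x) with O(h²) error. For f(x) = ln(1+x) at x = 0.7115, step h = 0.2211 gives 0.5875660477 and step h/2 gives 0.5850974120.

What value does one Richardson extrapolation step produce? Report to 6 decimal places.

Method order is 2; weight 2^2 = 4.
Top: 4(0.5850974120) − (0.5875660477) = 1.7528236003
(4*0.5850974120 − 0.5875660477)/(4 − 1) = 0.5842745334
Gap between inputs: 2.469e-03; correction applied: −0.0008228786.

0.584275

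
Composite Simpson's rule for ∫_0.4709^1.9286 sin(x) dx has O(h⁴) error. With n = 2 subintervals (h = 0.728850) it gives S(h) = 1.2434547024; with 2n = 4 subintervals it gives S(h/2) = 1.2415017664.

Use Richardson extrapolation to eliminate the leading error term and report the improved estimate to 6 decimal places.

1.241372

Method order is 4; weight 2^4 = 16.
2^4×A(h/2) = 19.8640282624; minus A(h) gives 18.6205735600.
Divide by 2^4 − 1 = 15.
Extrapolated: 18.6205735600 / 15 = 1.2413715707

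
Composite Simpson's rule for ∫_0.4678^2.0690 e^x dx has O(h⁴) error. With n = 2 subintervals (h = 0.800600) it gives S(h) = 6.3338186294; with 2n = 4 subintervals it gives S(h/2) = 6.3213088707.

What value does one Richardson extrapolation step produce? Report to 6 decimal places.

6.320475

Method order is 4; weight 2^4 = 16.
16·6.3213088707 − 6.3338186294 = 94.8071233018
Denominator 16 − 1 = 15.
Result: 6.3204748868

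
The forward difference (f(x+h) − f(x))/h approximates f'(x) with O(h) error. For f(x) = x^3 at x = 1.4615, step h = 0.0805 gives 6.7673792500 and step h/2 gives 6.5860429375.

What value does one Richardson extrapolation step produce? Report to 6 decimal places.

r = 1: numerator weight 2, denominator 1.
Weighted: 13.1720858750 − 6.7673792500 = 6.4047066250
R = 6.4047066250/1 = 6.4047066250
Correction |R − A(h/2)| = 1.813e-01; gap |A(h/2) − A(h)| = 1.813e-01.

6.404707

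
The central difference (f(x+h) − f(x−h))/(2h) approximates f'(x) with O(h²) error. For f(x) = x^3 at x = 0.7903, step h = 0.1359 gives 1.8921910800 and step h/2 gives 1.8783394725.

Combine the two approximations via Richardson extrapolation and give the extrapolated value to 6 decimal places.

Method order is 2; weight 2^2 = 4.
Difference of the inputs: 1.8783394725 − 1.8921910800 = -0.0138516075
Divide by 2^2 − 1 = 3: (-0.0138516075)/3 = -0.0046172025
R = A(h/2) + (A(h/2) − A(h))/3 = 1.8783394725 − 0.0046172025 = 1.8737222700
Shift from A(h/2): −0.0046172025.

1.873722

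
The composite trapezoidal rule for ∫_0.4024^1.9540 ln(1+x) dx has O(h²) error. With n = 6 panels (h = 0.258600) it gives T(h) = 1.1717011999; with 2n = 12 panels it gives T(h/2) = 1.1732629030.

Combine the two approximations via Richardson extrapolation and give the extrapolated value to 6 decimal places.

1.173783

Error is O(h^2); halving h shrinks it by 2^2 = 4.
4×1.1732629030 − 1.1717011999 = 3.5213504121
R = 3.5213504121/3 = 1.1737834707
Correction |R − A(h/2)| = 5.206e-04; gap |A(h/2) − A(h)| = 1.562e-03.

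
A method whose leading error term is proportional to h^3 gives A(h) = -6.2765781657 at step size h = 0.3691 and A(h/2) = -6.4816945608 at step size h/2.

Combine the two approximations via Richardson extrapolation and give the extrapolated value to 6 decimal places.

Error is O(h^3); halving h shrinks it by 2^3 = 8.
Top: 8(-6.4816945608) − (-6.2765781657) = -45.5769783207
(-45.5769783207) ÷ 7 = -6.5109969030

-6.510997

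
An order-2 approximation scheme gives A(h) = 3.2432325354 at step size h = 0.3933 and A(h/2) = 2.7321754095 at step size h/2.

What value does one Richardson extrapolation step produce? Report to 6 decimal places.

Order 2 gives 2^r = 4 and 2^r − 1 = 3.
4·2.7321754095 = 10.9287016380; subtract 3.2432325354 → 7.6854691026
Denominator 4 − 1 = 3.
Result: 2.5618230342
Correction |R − A(h/2)| = 1.704e-01; gap |A(h/2) − A(h)| = 5.111e-01.

2.561823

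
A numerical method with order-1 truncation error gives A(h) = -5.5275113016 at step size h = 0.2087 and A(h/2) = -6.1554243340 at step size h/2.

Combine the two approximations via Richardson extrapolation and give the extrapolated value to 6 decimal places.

-6.783337

r = 1: numerator weight 2, denominator 1.
A(h/2) − A(h) = -6.1554243340 − (-5.5275113016) = -0.6279130324
Correction (A(h/2) − A(h))/(2 − 1) = (-0.6279130324)/1 = -0.6279130324
R = A(h/2) + (A(h/2) − A(h))/1 = -6.1554243340 − 0.6279130324 = -6.7833373664
Gap between inputs: 6.279e-01; correction applied: −0.6279130324.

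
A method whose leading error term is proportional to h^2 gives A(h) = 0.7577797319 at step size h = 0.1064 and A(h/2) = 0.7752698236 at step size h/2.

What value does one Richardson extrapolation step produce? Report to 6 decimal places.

0.781100

Error is O(h^2); halving h shrinks it by 2^2 = 4.
Numerator 4·A(h/2) − A(h) = 4·0.7752698236 − 0.7577797319 = 2.3432995625
Denominator 4 − 1 = 3.
2.3432995625 ÷ 3 = 0.7810998542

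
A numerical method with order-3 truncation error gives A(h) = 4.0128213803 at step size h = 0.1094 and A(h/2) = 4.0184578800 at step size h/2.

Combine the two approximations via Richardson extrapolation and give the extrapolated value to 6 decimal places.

The method has order 3: 2^3 = 8.
2^3×A(h/2) = 32.1476630400; minus A(h) gives 28.1348416597.
28.1348416597 ÷ 7 = 4.0192630942

4.019263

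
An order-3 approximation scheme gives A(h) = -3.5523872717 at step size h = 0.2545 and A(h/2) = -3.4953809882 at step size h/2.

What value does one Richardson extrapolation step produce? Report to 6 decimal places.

With r = 3 the leading error scales as h^3, so the weight is 2^3 = 8.
8*(-3.4953809882) = -27.9630479056; subtract (-3.5523872717) → -24.4106606339
Denominator 8 − 1 = 7.
R = (-24.4106606339)/7 = -3.4872372334

-3.487237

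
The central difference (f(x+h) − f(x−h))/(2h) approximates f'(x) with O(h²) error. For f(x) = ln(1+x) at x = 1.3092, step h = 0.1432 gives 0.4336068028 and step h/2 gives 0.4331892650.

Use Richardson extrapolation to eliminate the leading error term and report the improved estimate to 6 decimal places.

r = 2: numerator weight 4, denominator 3.
A(h/2) − A(h) = 0.4331892650 − 0.4336068028 = -0.0004175378
Divide by 2^2 − 1 = 3: (-0.0004175378)/3 = -0.0001391793
R = A(h/2) + (A(h/2) − A(h))/3 = 0.4331892650 − 0.0001391793 = 0.4330500857

0.433050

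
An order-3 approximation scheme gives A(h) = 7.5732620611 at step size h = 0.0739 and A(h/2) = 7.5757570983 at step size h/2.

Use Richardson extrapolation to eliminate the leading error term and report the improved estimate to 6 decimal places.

Method order is 3; weight 2^3 = 8.
Top: 8(7.5757570983) − (7.5732620611) = 53.0327947253
Divide by 2^3 − 1 = 7.
R = 53.0327947253/7 = 7.5761135322
Shift from A(h/2): +0.0003564339.

7.576114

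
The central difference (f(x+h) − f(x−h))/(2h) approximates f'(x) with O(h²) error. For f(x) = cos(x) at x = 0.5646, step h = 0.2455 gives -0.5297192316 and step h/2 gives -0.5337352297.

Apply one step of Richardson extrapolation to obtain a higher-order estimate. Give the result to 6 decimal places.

-0.535074

Method order is 2; weight 2^2 = 4.
A(h/2) − A(h) = -0.5337352297 − (-0.5297192316) = -0.0040159981
Correction (A(h/2) − A(h))/(4 − 1) = (-0.0040159981)/3 = -0.0013386660
R = A(h/2) + (A(h/2) − A(h))/3 = -0.5337352297 − 0.0013386660 = -0.5350738957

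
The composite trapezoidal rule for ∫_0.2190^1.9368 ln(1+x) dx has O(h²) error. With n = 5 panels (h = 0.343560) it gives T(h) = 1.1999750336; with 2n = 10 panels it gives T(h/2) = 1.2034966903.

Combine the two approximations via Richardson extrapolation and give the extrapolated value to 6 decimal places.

1.204671

Error is O(h^2); halving h shrinks it by 2^2 = 4.
4·1.2034966903 = 4.8139867612; 4.8139867612 − 1.1999750336 = 3.6140117276
Divide by 2^2 − 1 = 3.
(4·1.2034966903 − 1.1999750336)/(4 − 1) = 1.2046705759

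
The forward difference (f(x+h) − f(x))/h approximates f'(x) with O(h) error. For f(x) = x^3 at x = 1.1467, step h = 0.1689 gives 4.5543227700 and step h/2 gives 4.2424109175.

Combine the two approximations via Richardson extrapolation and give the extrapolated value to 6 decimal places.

3.930499

With r = 1 the leading error scales as h^1, so the weight is 2^1 = 2.
Top: 2(4.2424109175) − (4.5543227700) = 3.9304990650
Denominator 2 − 1 = 1.
3.9304990650 ÷ 1 = 3.9304990650
Shift from A(h/2): −0.3119118525.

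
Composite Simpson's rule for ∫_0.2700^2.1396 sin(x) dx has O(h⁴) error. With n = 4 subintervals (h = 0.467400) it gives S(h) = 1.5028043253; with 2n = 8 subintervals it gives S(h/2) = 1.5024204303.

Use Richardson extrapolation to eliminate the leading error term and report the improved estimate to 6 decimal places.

With r = 4 the leading error scales as h^4, so the weight is 2^4 = 16.
A(h/2) − A(h) = 1.5024204303 − 1.5028043253 = -0.0003838950
Correction (A(h/2) − A(h))/(16 − 1) = (-0.0003838950)/15 = -0.0000255930
R = 1.5024204303 − 0.0000255930 = 1.5023948373

1.502395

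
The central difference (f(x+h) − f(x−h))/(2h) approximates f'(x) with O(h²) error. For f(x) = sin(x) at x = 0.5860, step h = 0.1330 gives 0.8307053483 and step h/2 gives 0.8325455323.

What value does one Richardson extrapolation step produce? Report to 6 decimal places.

r = 2: numerator weight 4, denominator 3.
Weighted: 3.3301821292 − 0.8307053483 = 2.4994767809
2.4994767809 ÷ 3 = 0.8331589270
Correction |R − A(h/2)| = 6.134e-04; gap |A(h/2) − A(h)| = 1.840e-03.

0.833159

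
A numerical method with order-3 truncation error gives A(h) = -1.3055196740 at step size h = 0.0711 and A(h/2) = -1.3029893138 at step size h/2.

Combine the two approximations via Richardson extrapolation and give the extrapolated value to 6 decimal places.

-1.302628

Error is O(h^3); halving h shrinks it by 2^3 = 8.
Numerator 8*A(h/2) − A(h) = 8*(-1.3029893138) − (-1.3055196740) = -9.1183948364
Extrapolated: (-9.1183948364) / 7 = -1.3026278338
Gap between inputs: 2.530e-03; correction applied: +0.0003614800.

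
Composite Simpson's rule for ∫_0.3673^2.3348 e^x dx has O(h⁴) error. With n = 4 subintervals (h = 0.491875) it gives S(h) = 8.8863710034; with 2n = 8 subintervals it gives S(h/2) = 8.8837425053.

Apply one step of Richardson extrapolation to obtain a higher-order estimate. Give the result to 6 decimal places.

8.883567

Error is O(h^4); halving h shrinks it by 2^4 = 16.
Top: 16(8.8837425053) − (8.8863710034) = 133.2535090814
R = 133.2535090814/15 = 8.8835672721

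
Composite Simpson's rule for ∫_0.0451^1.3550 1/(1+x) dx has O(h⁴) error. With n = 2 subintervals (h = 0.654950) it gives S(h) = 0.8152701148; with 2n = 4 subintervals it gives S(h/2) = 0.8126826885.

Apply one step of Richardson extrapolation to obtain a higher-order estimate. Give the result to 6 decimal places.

Order 4 gives 2^r = 16 and 2^r − 1 = 15.
Numerator 16×A(h/2) − A(h) = 16×0.8126826885 − 0.8152701148 = 12.1876529012
Extrapolated: 12.1876529012 / 15 = 0.8125101934

0.812510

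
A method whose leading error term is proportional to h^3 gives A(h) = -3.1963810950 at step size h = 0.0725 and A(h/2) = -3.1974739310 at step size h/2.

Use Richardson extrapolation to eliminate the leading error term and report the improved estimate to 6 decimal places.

-3.197630

With r = 3 the leading error scales as h^3, so the weight is 2^3 = 8.
A(h/2) − A(h) = -3.1974739310 − (-3.1963810950) = -0.0010928360
Correction (A(h/2) − A(h))/(8 − 1) = (-0.0010928360)/7 = -0.0001561194
R = -3.1974739310 − 0.0001561194 = -3.1976300504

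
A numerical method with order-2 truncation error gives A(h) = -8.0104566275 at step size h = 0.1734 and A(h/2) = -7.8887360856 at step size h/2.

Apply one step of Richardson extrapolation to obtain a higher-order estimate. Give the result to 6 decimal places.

The method has order 2: 2^2 = 4.
Weighted: (-31.5549443424) − (-8.0104566275) = -23.5444877149
R = (-23.5444877149)/3 = -7.8481625716

-7.848163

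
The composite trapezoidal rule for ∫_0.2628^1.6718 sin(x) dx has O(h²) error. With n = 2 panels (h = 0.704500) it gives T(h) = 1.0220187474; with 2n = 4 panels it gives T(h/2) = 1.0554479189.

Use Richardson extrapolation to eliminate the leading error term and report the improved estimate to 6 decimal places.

With r = 2 the leading error scales as h^2, so the weight is 2^2 = 4.
4*1.0554479189 = 4.2217916756; 4.2217916756 − 1.0220187474 = 3.1997729282
Denominator 4 − 1 = 3.
3.1997729282 ÷ 3 = 1.0665909761

1.066591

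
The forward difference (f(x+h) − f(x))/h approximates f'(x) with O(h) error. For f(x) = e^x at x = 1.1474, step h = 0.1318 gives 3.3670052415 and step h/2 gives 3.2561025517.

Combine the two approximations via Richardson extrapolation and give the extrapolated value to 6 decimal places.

r = 1: numerator weight 2, denominator 1.
Difference of the inputs: 3.2561025517 − 3.3670052415 = -0.1109026898
Correction (A(h/2) − A(h))/(2 − 1) = (-0.1109026898)/1 = -0.1109026898
R = 3.2561025517 − 0.1109026898 = 3.1451998619

3.145200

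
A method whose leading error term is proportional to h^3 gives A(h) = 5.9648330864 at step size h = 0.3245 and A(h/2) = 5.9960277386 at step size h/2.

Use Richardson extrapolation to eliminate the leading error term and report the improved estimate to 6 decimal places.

Order 3 gives 2^r = 8 and 2^r − 1 = 7.
8*5.9960277386 − 5.9648330864 = 42.0033888224
Denominator 8 − 1 = 7.
42.0033888224 ÷ 7 = 6.0004841175
Correction |R − A(h/2)| = 4.456e-03; gap |A(h/2) − A(h)| = 3.119e-02.

6.000484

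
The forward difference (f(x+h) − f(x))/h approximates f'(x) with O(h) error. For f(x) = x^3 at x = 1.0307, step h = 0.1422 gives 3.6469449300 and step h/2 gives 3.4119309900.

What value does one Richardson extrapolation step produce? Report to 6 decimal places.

r = 1, so 2^r = 2.
2 × 3.4119309900 − 3.6469449300 = 3.1769170500
Divide by 2^1 − 1 = 1.
R = 3.1769170500/1 = 3.1769170500
Shift from A(h/2): −0.2350139400.

3.176917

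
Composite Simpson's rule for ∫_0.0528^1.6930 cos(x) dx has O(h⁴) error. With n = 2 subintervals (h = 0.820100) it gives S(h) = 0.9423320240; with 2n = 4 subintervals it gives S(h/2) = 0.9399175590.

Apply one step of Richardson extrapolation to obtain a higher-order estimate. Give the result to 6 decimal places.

0.939757

Method order is 4; weight 2^4 = 16.
16×0.9399175590 = 15.0386809440; subtract 0.9423320240 → 14.0963489200
Extrapolated: 14.0963489200 / 15 = 0.9397565947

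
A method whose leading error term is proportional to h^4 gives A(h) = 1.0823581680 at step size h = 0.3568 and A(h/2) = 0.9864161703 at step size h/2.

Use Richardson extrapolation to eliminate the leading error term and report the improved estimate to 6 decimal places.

0.980020

With r = 4 the leading error scales as h^4, so the weight is 2^4 = 16.
Numerator 16*A(h/2) − A(h) = 16*0.9864161703 − 1.0823581680 = 14.7003005568
R = 14.7003005568/15 = 0.9800200371
Gap between inputs: 9.594e-02; correction applied: −0.0063961332.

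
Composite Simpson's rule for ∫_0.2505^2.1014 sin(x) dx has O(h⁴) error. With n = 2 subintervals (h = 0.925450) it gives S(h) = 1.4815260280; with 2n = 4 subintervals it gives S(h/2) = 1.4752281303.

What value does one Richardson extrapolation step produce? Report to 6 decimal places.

Order 4 gives 2^r = 16 and 2^r − 1 = 15.
Numerator 16×A(h/2) − A(h) = 16×1.4752281303 − 1.4815260280 = 22.1221240568
Denominator 16 − 1 = 15.
(16×1.4752281303 − 1.4815260280)/(16 − 1) = 1.4748082705

1.474808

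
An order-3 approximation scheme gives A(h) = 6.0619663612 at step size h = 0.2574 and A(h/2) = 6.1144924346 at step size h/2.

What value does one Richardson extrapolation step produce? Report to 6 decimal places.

The method has order 3: 2^3 = 8.
Numerator 8 × A(h/2) − A(h) = 8 × 6.1144924346 − 6.0619663612 = 42.8539731156
Divide by 2^3 − 1 = 7.
R = 42.8539731156/7 = 6.1219961594

6.121996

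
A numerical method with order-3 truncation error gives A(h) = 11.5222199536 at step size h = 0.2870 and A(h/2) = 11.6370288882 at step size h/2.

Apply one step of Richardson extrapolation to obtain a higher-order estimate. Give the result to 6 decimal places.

Leading term ∝ h^3; use weight 8 = 2^3.
A(h/2) − A(h) = 11.6370288882 − 11.5222199536 = 0.1148089346
Divide by 2^3 − 1 = 7: 0.1148089346/7 = 0.0164012764
R = A(h/2) + (A(h/2) − A(h))/7 = 11.6370288882 + 0.0164012764 = 11.6534301646
Shift from A(h/2): +0.0164012764.

11.653430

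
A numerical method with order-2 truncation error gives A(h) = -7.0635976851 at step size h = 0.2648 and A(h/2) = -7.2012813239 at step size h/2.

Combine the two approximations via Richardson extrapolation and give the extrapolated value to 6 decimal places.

-7.247176

Error is O(h^2); halving h shrinks it by 2^2 = 4.
Numerator 4·A(h/2) − A(h) = 4·(-7.2012813239) − (-7.0635976851) = -21.7415276105
Divide by 2^2 − 1 = 3.
R = (-21.7415276105)/3 = -7.2471758702
Correction |R − A(h/2)| = 4.589e-02; gap |A(h/2) − A(h)| = 1.377e-01.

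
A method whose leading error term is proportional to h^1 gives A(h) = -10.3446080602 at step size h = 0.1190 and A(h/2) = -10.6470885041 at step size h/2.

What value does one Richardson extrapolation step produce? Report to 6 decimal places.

-10.949569

With r = 1 the leading error scales as h^1, so the weight is 2^1 = 2.
2*(-10.6470885041) − (-10.3446080602) = -10.9495689480
Divide by 2^1 − 1 = 1.
Result: -10.9495689480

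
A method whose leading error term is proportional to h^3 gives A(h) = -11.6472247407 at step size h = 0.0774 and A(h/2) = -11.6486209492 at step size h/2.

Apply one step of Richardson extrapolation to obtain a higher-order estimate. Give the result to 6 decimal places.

Order 3 gives 2^r = 8 and 2^r − 1 = 7.
8·(-11.6486209492) − (-11.6472247407) = -81.5417428529
(8·(-11.6486209492) − (-11.6472247407))/(8 − 1) = -11.6488204076
Gap between inputs: 1.396e-03; correction applied: −0.0001994584.

-11.648820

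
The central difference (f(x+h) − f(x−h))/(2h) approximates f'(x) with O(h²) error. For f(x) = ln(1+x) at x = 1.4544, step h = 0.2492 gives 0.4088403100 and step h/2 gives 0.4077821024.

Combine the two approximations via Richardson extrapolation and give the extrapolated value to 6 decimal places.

0.407429

Method order is 2; weight 2^2 = 4.
Weighted: 1.6311284096 − 0.4088403100 = 1.2222880996
Divide by 2^2 − 1 = 3.
1.2222880996 ÷ 3 = 0.4074293665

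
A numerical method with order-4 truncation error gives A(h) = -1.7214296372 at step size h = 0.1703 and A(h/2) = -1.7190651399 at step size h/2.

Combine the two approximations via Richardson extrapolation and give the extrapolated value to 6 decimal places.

Method order is 4; weight 2^4 = 16.
16 × (-1.7190651399) = -27.5050422384; subtract (-1.7214296372) → -25.7836126012
(16 × (-1.7190651399) − (-1.7214296372))/(16 − 1) = -1.7189075067

-1.718908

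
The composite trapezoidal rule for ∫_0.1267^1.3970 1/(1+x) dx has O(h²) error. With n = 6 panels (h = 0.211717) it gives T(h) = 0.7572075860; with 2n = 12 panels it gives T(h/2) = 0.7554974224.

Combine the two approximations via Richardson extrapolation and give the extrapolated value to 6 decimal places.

0.754927

The method has order 2: 2^2 = 4.
A(h/2) − A(h) = 0.7554974224 − 0.7572075860 = -0.0017101636
Correction (A(h/2) − A(h))/(4 − 1) = (-0.0017101636)/3 = -0.0005700545
R = A(h/2) + (A(h/2) − A(h))/3 = 0.7554974224 − 0.0005700545 = 0.7549273679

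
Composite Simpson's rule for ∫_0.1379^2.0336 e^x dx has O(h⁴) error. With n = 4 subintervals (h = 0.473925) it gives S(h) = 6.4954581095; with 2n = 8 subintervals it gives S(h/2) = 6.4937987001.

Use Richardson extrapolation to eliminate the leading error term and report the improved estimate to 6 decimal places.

6.493688

r = 4, so 2^r = 16.
Difference of the inputs: 6.4937987001 − 6.4954581095 = -0.0016594094
Correction (A(h/2) − A(h))/(16 − 1) = (-0.0016594094)/15 = -0.0001106273
R = A(h/2) + (A(h/2) − A(h))/15 = 6.4937987001 − 0.0001106273 = 6.4936880728
Correction |R − A(h/2)| = 1.106e-04; gap |A(h/2) − A(h)| = 1.659e-03.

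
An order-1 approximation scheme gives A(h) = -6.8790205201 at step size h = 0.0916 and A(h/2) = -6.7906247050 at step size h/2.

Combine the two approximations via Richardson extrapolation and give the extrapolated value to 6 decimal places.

Leading term ∝ h^1; use weight 2 = 2^1.
2·(-6.7906247050) = -13.5812494100; (-13.5812494100) − (-6.8790205201) = -6.7022288899
Denominator 2 − 1 = 1.
Extrapolated: (-6.7022288899) / 1 = -6.7022288899

-6.702229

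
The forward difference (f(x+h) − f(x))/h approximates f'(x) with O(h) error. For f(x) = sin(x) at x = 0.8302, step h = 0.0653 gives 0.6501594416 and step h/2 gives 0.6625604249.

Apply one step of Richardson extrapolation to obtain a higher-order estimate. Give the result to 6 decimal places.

r = 1, so 2^r = 2.
Numerator 2 × A(h/2) − A(h) = 2 × 0.6625604249 − 0.6501594416 = 0.6749614082
Extrapolated: 0.6749614082 / 1 = 0.6749614082
Correction |R − A(h/2)| = 1.240e-02; gap |A(h/2) − A(h)| = 1.240e-02.

0.674961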